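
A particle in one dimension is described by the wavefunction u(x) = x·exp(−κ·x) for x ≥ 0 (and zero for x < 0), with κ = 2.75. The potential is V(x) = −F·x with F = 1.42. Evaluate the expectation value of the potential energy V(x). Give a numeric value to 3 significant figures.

-0.775

⟨V⟩ = ∫ V(x)·|u|² dx / ∫|u|² dx.
Every integrand reduces to terms xʲ·e^(−2κx) on [0, ∞); use ∫₀^∞ xʲ·e^(−2κx) dx = j!/(2κ)^(j+1).
State is unnormalized: ∫|u|² dx = 0.012021, and ∫u*·V(x)·u dx = -0.0093108, so ⟨V⟩ = -0.0093108 / 0.012021.
⟨V⟩ = -0.77455.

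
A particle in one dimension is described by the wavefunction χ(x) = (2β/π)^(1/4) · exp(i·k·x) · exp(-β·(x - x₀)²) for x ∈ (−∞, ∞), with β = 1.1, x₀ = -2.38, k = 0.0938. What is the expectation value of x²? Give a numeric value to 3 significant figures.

5.89

⟨x²⟩ = ∫ x²·|χ|² dx (integrals over the domain).
Gaussian moments (u = x − x₀): ∫u^(2j)·e^(−2βu²) du = (2j−1)!!/(4β)^j · √(π/(2β)), odd powers integrate to 0; here √(π/(2β)) = 1.1950.
⟨x²⟩ = 5.8917.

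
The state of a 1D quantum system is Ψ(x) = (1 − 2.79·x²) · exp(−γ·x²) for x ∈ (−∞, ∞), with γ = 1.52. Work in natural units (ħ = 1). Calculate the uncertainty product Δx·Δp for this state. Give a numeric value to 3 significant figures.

1.53

Δx = √(⟨x²⟩−⟨x⟩²), Δp = √(⟨p²⟩−⟨p⟩²).
Expand each integrand as polynomial × e^(−2γx²) and use ∫x^(2j)·e^(−2γx²) dx = (2j−1)!!/(4γ)^j · √(π/(2γ)), odd powers → 0; here √(π/(2γ)) = 1.0166. Differentiate with the product rule, d/dx e^(−γx²) = −2γx·e^(−γx²).
Normalization: ∫|Ψ|² dx = 0.72579.
⟨x⟩ = 0.0000, ⟨x²⟩ = 0.32374 ⇒ Δx = 0.56898.
⟨p⟩ = 0.0000, ⟨p²⟩ = 7.2210 ⇒ Δp = 2.6872.
Δx·Δp = 1.5290.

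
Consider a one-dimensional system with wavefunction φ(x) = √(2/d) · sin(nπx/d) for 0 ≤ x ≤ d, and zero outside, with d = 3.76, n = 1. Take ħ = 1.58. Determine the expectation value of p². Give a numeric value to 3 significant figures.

1.74

p² φ = −ħ² d²φ/dx²; ⟨p²⟩ = −ħ² ∫ φ*·φ'' dx.
d/dx sin(nπx/d) = (nπ/d)·cos(nπx/d) and d²/dx² sin(nπx/d) = −(nπ/d)²·sin(nπx/d); on 0 ≤ x ≤ d, ∫sin²(nπx/d) dx = d/2 and ∫sin(nπx/d)·cos(nπx/d) dx = 0.
⟨p²⟩ = 1.7428.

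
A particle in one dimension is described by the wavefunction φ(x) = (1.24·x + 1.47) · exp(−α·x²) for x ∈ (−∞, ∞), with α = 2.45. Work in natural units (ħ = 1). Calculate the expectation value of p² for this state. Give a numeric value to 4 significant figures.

2.782

p² φ = −ħ² d²φ/dx²; ⟨p²⟩ = −ħ² ∫ φ*·φ'' dx / ∫|φ|² dx.
Expand each integrand as polynomial × e^(−2αx²) and use ∫x^(2j)·e^(−2αx²) dx = (2j−1)!!/(4α)^j · √(π/(2α)), odd powers → 0; here √(π/(2α)) = 0.80071. Differentiate with the product rule, d/dx e^(−αx²) = −2αx·e^(−αx²).
State is unnormalized: ∫|φ|² dx = 1.8559, and ∫φ*·(−ħ² φ'') dx = 5.1625, so ⟨p²⟩ = 5.1625 / 1.8559.
⟨p²⟩ = 2.7817.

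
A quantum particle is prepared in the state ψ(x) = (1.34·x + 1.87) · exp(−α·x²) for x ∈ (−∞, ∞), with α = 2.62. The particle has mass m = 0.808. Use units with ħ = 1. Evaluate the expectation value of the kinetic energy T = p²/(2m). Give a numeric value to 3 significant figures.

T = −(ħ²/2m) d²/dx², so ⟨T⟩ = −(ħ²/2m) ∫ ψ*·ψ'' dx / ∫|ψ|² dx; with m = 0.808.
Expand each integrand as polynomial × e^(−2αx²) and use ∫x^(2j)·e^(−2αx²) dx = (2j−1)!!/(4α)^j · √(π/(2α)), odd powers → 0; here √(π/(2α)) = 0.77430. Differentiate with the product rule, d/dx e^(−αx²) = −2αx·e^(−αx²).
State is unnormalized: ∫|ψ|² dx = 2.8403, and ∫ψ*·(−ħ²/2m · ψ'') dx = 5.0351, so ⟨T⟩ = 5.0351 / 2.8403.
⟨T⟩ = 1.7727.

1.77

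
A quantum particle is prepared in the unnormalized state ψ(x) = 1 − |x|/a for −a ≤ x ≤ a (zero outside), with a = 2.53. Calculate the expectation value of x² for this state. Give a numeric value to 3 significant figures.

0.640

⟨x²⟩ = ∫ x²·|ψ|² dx / ∫|ψ|² dx (integrals over the domain).
ψ is even, so ∫ over [−a, a] = 2∫₀ᵃ with ψ = 1 − x/a there: ∫₀ᵃ (1 − x/a)² dx = a/3, ∫₀ᵃ x²(1 − x/a)² dx = a³/30, ∫₀ᵃ x⁴(1 − x/a)² dx = a⁵/105.
State is unnormalized: ∫|ψ|² dx = 1.6867, and ∫ψ*·x²·ψ dx = 1.0796, so ⟨x²⟩ = 1.0796 / 1.6867.
⟨x²⟩ = 0.64009.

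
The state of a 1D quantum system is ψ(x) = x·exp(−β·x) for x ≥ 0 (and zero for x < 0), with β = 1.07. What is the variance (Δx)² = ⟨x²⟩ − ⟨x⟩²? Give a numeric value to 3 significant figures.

0.655

Compute ⟨x⟩ and ⟨x²⟩ separately, then (Δx)² = ⟨x²⟩ − ⟨x⟩².
Every integrand reduces to terms xʲ·e^(−2βx) on [0, ∞); use ∫₀^∞ xʲ·e^(−2βx) dx = j!/(2β)^(j+1).
Normalization: ∫|ψ|² dx = 0.20407.
⟨x⟩ = 1.4019 and ⟨x²⟩ = 2.6203.
(Δx)² = 2.6203 − (1.4019)² = 0.65508.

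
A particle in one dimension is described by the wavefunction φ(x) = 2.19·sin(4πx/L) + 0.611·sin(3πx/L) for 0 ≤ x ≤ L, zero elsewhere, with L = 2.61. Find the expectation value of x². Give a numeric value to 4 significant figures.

⟨x²⟩ = ∫ x²·|φ|² dx / ∫|φ|² dx (integrals over the domain).
On 0 ≤ x ≤ L (j ≠ l): ∫sin²(jπx/L) dx = L/2, ∫sin(jπx/L)·sin(lπx/L) dx = 0; diagonal moments ∫x·sin²(jπx/L) dx = L²/4, ∫x²·sin²(jπx/L) dx = L³·(1/6 − 1/(4j²π²)); cross terms ∫x·sin(jπx/L)·sin(lπx/L) dx = 0 for j + l even and −4jlL²/(π²(j² − l²)²) for j + l odd, ∫x²·sin(jπx/L)·sin(lπx/L) dx = (−1)^(j+l)·4jlL³/(π²(j² − l²)²); higher powers the same way via product-to-sum and parts.
State is unnormalized: ∫|φ|² dx = 6.7461, and ∫φ*·x²·φ dx = 10.442, so ⟨x²⟩ = 10.442 / 6.7461.
⟨x²⟩ = 1.5479.

1.548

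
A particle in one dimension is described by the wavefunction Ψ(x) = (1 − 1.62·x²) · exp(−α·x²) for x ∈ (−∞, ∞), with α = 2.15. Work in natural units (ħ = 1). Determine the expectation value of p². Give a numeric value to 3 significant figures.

p² Ψ = −ħ² d²Ψ/dx²; ⟨p²⟩ = −ħ² ∫ Ψ*·Ψ'' dx / ∫|Ψ|² dx.
Expand each integrand as polynomial × e^(−2αx²) and use ∫x^(2j)·e^(−2αx²) dx = (2j−1)!!/(4α)^j · √(π/(2α)), odd powers → 0; here √(π/(2α)) = 0.85475. Differentiate with the product rule, d/dx e^(−αx²) = −2αx·e^(−αx²).
State is unnormalized: ∫|Ψ|² dx = 0.62372, and ∫Ψ*·(−ħ² Ψ'') dx = 2.9865, so ⟨p²⟩ = 2.9865 / 0.62372.
⟨p²⟩ = 4.7883.

4.79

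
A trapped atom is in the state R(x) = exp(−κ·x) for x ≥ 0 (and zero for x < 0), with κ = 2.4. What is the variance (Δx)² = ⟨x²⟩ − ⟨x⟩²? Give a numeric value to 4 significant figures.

Compute ⟨x⟩ and ⟨x²⟩ separately, then (Δx)² = ⟨x²⟩ − ⟨x⟩².
Every integrand reduces to terms xʲ·e^(−2κx) on [0, ∞); use ∫₀^∞ xʲ·e^(−2κx) dx = j!/(2κ)^(j+1).
Normalization: ∫|R|² dx = 0.20833.
⟨x⟩ = 0.20833 and ⟨x²⟩ = 0.086806.
(Δx)² = 0.086806 − (0.20833)² = 0.043403.

0.04340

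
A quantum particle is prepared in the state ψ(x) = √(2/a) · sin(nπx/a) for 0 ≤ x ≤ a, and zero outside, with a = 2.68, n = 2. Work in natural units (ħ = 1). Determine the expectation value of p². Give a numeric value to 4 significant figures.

5.497

p² ψ = −ħ² d²ψ/dx²; ⟨p²⟩ = −ħ² ∫ ψ*·ψ'' dx.
d/dx sin(nπx/a) = (nπ/a)·cos(nπx/a) and d²/dx² sin(nπx/a) = −(nπ/a)²·sin(nπx/a); on 0 ≤ x ≤ a, ∫sin²(nπx/a) dx = a/2 and ∫sin(nπx/a)·cos(nπx/a) dx = 0.
⟨p²⟩ = 5.4965.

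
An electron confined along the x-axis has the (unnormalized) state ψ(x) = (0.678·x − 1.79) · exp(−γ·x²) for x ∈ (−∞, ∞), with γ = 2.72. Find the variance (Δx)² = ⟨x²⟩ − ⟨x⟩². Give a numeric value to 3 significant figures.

Compute ⟨x⟩ and ⟨x²⟩ separately, then (Δx)² = ⟨x²⟩ − ⟨x⟩².
Expand each integrand as polynomial × e^(−2γx²) and use ∫x^(2j)·e^(−2γx²) dx = (2j−1)!!/(4γ)^j · √(π/(2γ)), odd powers → 0; here √(π/(2γ)) = 0.75993.
Normalization: ∫|ψ|² dx = 2.4670.
⟨x⟩ = -0.068721 and ⟨x²⟩ = 0.094304.
(Δx)² = 0.094304 − (-0.068721)² = 0.089582.

0.0896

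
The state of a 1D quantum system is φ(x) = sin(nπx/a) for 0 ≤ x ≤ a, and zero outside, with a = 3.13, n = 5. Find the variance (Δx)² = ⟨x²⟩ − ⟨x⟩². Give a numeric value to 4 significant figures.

Compute ⟨x⟩ and ⟨x²⟩ separately, then (Δx)² = ⟨x²⟩ − ⟨x⟩².
With sin²θ = (1 − cos2θ)/2 on 0 ≤ x ≤ a: ∫sin²(nπx/a) dx = a/2, ∫x·sin²(nπx/a) dx = a²/4, ∫x²·sin²(nπx/a) dx = a³·(1/6 − 1/(4n²π²)); higher powers xᵏ the same way, integrating xᵏ·cos(2nπx/a) by parts.
Normalization: ∫|φ|² dx = 1.5650.
⟨x⟩ = 1.5650 and ⟨x²⟩ = 3.2458.
(Δx)² = 3.2458 − (1.5650)² = 0.79656.

0.7966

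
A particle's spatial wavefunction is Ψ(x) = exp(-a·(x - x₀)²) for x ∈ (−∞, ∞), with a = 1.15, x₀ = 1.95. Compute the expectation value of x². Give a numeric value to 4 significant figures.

⟨x²⟩ = ∫ x²·|Ψ|² dx / ∫|Ψ|² dx (integrals over the domain).
Gaussian moments (u = x − x₀): ∫u^(2j)·e^(−2au²) du = (2j−1)!!/(4a)^j · √(π/(2a)), odd powers integrate to 0; here √(π/(2a)) = 1.1687.
State is unnormalized: ∫|Ψ|² dx = 1.1687, and ∫Ψ*·x²·Ψ dx = 4.6981, so ⟨x²⟩ = 4.6981 / 1.1687.
⟨x²⟩ = 4.0199.

4.020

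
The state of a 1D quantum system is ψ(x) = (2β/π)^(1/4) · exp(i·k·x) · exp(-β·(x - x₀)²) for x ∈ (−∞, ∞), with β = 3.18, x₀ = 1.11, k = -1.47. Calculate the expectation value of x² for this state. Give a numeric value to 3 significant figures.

1.31

⟨x²⟩ = ∫ x²·|ψ|² dx (integrals over the domain).
Gaussian moments (u = x − x₀): ∫u^(2j)·e^(−2βu²) du = (2j−1)!!/(4β)^j · √(π/(2β)), odd powers integrate to 0; here √(π/(2β)) = 0.70282.
⟨x²⟩ = 1.3107.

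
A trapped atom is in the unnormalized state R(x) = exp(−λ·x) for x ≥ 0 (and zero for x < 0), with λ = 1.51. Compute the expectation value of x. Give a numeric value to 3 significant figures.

⟨x⟩ = ∫ x·|R|² dx / ∫|R|² dx (integrals over the domain).
Every integrand reduces to terms xʲ·e^(−2λx) on [0, ∞); use ∫₀^∞ xʲ·e^(−2λx) dx = j!/(2λ)^(j+1).
State is unnormalized: ∫|R|² dx = 0.33113, and ∫R*·x·R dx = 0.10964, so ⟨x⟩ = 0.10964 / 0.33113.
⟨x⟩ = 0.33113.

0.331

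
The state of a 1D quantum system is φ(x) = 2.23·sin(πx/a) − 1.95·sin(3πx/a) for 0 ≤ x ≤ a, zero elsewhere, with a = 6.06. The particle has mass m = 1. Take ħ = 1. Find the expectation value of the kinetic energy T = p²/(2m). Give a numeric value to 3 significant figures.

0.600

T = −(ħ²/2m) d²/dx², so ⟨T⟩ = −(ħ²/2m) ∫ φ*·φ'' dx / ∫|φ|² dx; with m = 1.
d²/dx² sin(jπx/a) = −(jπ/a)²·sin(jπx/a); on 0 ≤ x ≤ a, ∫sin²(jπx/a) dx = a/2 and ∫sin(jπx/a)·sin(lπx/a) dx = 0 for j ≠ l, so only diagonal terms survive in ∫|φ|² and ∫φ·φ″; ∫φ·φ′ dx = [φ²/2] between the walls = 0.
State is unnormalized: ∫|φ|² dx = 26.589, and ∫φ*·(−ħ²/2m · φ'') dx = 15.959, so ⟨T⟩ = 15.959 / 26.589.
⟨T⟩ = 0.60020.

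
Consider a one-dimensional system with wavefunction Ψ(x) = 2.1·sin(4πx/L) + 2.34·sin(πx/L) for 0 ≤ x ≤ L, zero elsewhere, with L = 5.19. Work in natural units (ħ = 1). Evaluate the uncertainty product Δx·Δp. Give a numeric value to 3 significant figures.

2.02

Δx = √(⟨x²⟩−⟨x⟩²), Δp = √(⟨p²⟩−⟨p⟩²).
On 0 ≤ x ≤ L (j ≠ l): ∫sin²(jπx/L) dx = L/2, ∫sin(jπx/L)·sin(lπx/L) dx = 0; diagonal moments ∫x·sin²(jπx/L) dx = L²/4, ∫x²·sin²(jπx/L) dx = L³·(1/6 − 1/(4j²π²)); cross terms ∫x·sin(jπx/L)·sin(lπx/L) dx = 0 for j + l even and −4jlL²/(π²(j² − l²)²) for j + l odd, ∫x²·sin(jπx/L)·sin(lπx/L) dx = (−1)^(j+l)·4jlL³/(π²(j² − l²)²); higher powers the same way via product-to-sum and parts. d²/dx² sin(jπx/L) = −(jπ/L)²·sin(jπx/L); on 0 ≤ x ≤ L, ∫sin²(jπx/L) dx = L/2 and ∫sin(jπx/L)·sin(lπx/L) dx = 0 for j ≠ l, so only diagonal terms survive in ∫|Ψ|² and ∫Ψ·Ψ″; ∫Ψ·Ψ′ dx = [Ψ²/2] between the walls = 0.
Normalization: ∫|Ψ|² dx = 25.653.
⟨x⟩ = 2.5206, ⟨x²⟩ = 7.7989 ⇒ Δx = 1.2022.
⟨p⟩ = 0.0000, ⟨p²⟩ = 2.8182 ⇒ Δp = 1.6788.
Δx·Δp = 2.0182.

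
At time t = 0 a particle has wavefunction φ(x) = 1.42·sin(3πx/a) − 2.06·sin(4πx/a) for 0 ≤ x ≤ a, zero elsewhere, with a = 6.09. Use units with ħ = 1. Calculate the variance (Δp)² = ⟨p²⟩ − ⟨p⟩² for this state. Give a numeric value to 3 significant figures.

3.66

Compute ⟨p⟩ and ⟨p²⟩ separately; (Δp)² = ⟨p²⟩ − ⟨p⟩².
d²/dx² sin(jπx/a) = −(jπ/a)²·sin(jπx/a); on 0 ≤ x ≤ a, ∫sin²(jπx/a) dx = a/2 and ∫sin(jπx/a)·sin(lπx/a) dx = 0 for j ≠ l, so only diagonal terms survive in ∫|φ|² and ∫φ·φ″; ∫φ·φ′ dx = [φ²/2] between the walls = 0.
Normalization: ∫|φ|² dx = 19.062.
⟨p⟩ = 0.0000 and ⟨p²⟩ = 3.6578.
(Δp)² = 3.6578 − (0.0000)² = 3.6578.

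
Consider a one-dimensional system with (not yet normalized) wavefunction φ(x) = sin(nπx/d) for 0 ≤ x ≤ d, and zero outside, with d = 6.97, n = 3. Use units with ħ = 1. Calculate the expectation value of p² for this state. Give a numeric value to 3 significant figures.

p² φ = −ħ² d²φ/dx²; ⟨p²⟩ = −ħ² ∫ φ*·φ'' dx / ∫|φ|² dx.
d/dx sin(nπx/d) = (nπ/d)·cos(nπx/d) and d²/dx² sin(nπx/d) = −(nπ/d)²·sin(nπx/d); on 0 ≤ x ≤ d, ∫sin²(nπx/d) dx = d/2 and ∫sin(nπx/d)·cos(nπx/d) dx = 0.
State is unnormalized: ∫|φ|² dx = 3.4850, and ∫φ*·(−ħ² φ'') dx = 6.3721, so ⟨p²⟩ = 6.3721 / 3.4850.
⟨p²⟩ = 1.8284.

1.83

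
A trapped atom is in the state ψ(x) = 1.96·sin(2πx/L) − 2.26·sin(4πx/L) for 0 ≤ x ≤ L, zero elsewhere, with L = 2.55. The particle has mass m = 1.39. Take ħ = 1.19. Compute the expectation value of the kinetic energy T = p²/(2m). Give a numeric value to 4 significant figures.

T = −(ħ²/2m) d²/dx², so ⟨T⟩ = −(ħ²/2m) ∫ ψ*·ψ'' dx / ∫|ψ|² dx; with m = 1.39.
d²/dx² sin(jπx/L) = −(jπ/L)²·sin(jπx/L); on 0 ≤ x ≤ L, ∫sin²(jπx/L) dx = L/2 and ∫sin(jπx/L)·sin(lπx/L) dx = 0 for j ≠ l, so only diagonal terms survive in ∫|ψ|² and ∫ψ·ψ″; ∫ψ·ψ′ dx = [ψ²/2] between the walls = 0.
State is unnormalized: ∫|ψ|² dx = 11.410, and ∫ψ*·(−ħ²/2m · ψ'') dx = 95.707, so ⟨T⟩ = 95.707 / 11.410.
⟨T⟩ = 8.3878.

8.388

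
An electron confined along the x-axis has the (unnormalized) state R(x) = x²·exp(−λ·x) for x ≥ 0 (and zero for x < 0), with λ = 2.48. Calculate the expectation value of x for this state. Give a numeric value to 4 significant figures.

1.008

⟨x⟩ = ∫ x·|R|² dx / ∫|R|² dx (integrals over the domain).
Every integrand reduces to terms xʲ·e^(−2λx) on [0, ∞); use ∫₀^∞ xʲ·e^(−2λx) dx = j!/(2λ)^(j+1).
State is unnormalized: ∫|R|² dx = 0.0079947, and ∫R*·x·R dx = 0.0080592, so ⟨x⟩ = 0.0080592 / 0.0079947.
⟨x⟩ = 1.0081.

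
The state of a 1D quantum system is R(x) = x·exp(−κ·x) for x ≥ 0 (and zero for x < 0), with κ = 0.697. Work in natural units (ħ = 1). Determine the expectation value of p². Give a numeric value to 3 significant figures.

0.486

p² R = −ħ² d²R/dx²; ⟨p²⟩ = −ħ² ∫ R*·R'' dx / ∫|R|² dx.
Differentiate x·exp(−κ·x) with the product rule; every integrand then reduces to terms xʲ·e^(−2κx) on [0, ∞), with ∫₀^∞ xʲ·e^(−2κx) dx = j!/(2κ)^(j+1).
State is unnormalized: ∫|R|² dx = 0.73831, and ∫R*·(−ħ² R'') dx = 0.35868, so ⟨p²⟩ = 0.35868 / 0.73831.
⟨p²⟩ = 0.48581.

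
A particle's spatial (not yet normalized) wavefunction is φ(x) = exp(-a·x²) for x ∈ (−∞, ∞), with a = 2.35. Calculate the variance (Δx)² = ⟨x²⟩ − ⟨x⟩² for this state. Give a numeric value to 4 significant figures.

0.1064

Compute ⟨x⟩ and ⟨x²⟩ separately, then (Δx)² = ⟨x²⟩ − ⟨x⟩².
Gaussian moments: ∫x^(2j)·e^(−2ax²) dx = (2j−1)!!/(4a)^j · √(π/(2a)), odd powers integrate to 0; here √(π/(2a)) = 0.81757.
Normalization: ∫|φ|² dx = 0.81757.
⟨x⟩ = 0.0000 and ⟨x²⟩ = 0.10638.
(Δx)² = 0.10638 − (0.0000)² = 0.10638.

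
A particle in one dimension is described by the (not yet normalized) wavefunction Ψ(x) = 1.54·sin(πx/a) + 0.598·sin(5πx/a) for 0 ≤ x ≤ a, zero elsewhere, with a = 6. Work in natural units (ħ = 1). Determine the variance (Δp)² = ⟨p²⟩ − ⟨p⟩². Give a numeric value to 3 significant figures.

1.14

Compute ⟨p⟩ and ⟨p²⟩ separately; (Δp)² = ⟨p²⟩ − ⟨p⟩².
d²/dx² sin(jπx/a) = −(jπ/a)²·sin(jπx/a); on 0 ≤ x ≤ a, ∫sin²(jπx/a) dx = a/2 and ∫sin(jπx/a)·sin(lπx/a) dx = 0 for j ≠ l, so only diagonal terms survive in ∫|Ψ|² and ∫Ψ·Ψ″; ∫Ψ·Ψ′ dx = [Ψ²/2] between the walls = 0.
Normalization: ∫|Ψ|² dx = 8.1876.
⟨p⟩ = 0.0000 and ⟨p²⟩ = 1.1363.
(Δp)² = 1.1363 − (0.0000)² = 1.1363.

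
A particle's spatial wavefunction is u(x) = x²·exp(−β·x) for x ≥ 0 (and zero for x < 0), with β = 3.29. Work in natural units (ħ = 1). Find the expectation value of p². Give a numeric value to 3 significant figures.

p² u = −ħ² d²u/dx²; ⟨p²⟩ = −ħ² ∫ u*·u'' dx / ∫|u|² dx.
Differentiate x²·exp(−β·x) with the product rule; every integrand then reduces to terms xʲ·e^(−2βx) on [0, ∞), with ∫₀^∞ xʲ·e^(−2βx) dx = j!/(2β)^(j+1).
State is unnormalized: ∫|u|² dx = 0.0019457, and ∫u*·(−ħ² u'') dx = 0.0070202, so ⟨p²⟩ = 0.0070202 / 0.0019457.
⟨p²⟩ = 3.6080.

3.61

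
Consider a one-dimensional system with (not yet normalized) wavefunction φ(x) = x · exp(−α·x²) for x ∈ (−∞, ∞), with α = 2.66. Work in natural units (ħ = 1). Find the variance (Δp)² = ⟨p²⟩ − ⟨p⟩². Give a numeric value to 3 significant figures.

Compute ⟨p⟩ and ⟨p²⟩ separately; (Δp)² = ⟨p²⟩ − ⟨p⟩².
Expand each integrand as polynomial × e^(−2αx²) and use ∫x^(2j)·e^(−2αx²) dx = (2j−1)!!/(4α)^j · √(π/(2α)), odd powers → 0; here √(π/(2α)) = 0.76846. Differentiate with the product rule, d/dx e^(−αx²) = −2αx·e^(−αx²).
Normalization: ∫|φ|² dx = 0.072223.
⟨p⟩ = 0.0000 and ⟨p²⟩ = 7.9800.
(Δp)² = 7.9800 − (0.0000)² = 7.9800.

7.98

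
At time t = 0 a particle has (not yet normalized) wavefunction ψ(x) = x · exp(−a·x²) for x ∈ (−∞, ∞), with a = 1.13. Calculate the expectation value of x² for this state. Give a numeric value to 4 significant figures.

0.6637

⟨x²⟩ = ∫ x²·|ψ|² dx / ∫|ψ|² dx (integrals over the domain).
Expand each integrand as polynomial × e^(−2ax²) and use ∫x^(2j)·e^(−2ax²) dx = (2j−1)!!/(4a)^j · √(π/(2a)), odd powers → 0; here √(π/(2a)) = 1.1790.
State is unnormalized: ∫|ψ|² dx = 0.26084, and ∫ψ*·x²·ψ dx = 0.17313, so ⟨x²⟩ = 0.17313 / 0.26084.
⟨x²⟩ = 0.66372.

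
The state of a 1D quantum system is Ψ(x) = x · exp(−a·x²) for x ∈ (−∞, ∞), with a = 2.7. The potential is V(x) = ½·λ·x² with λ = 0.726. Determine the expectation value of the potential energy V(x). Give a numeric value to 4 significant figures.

0.1008

⟨V⟩ = ∫ V(x)·|Ψ|² dx / ∫|Ψ|² dx.
Expand each integrand as polynomial × e^(−2ax²) and use ∫x^(2j)·e^(−2ax²) dx = (2j−1)!!/(4a)^j · √(π/(2a)), odd powers → 0; here √(π/(2a)) = 0.76274.
State is unnormalized: ∫|Ψ|² dx = 0.070624, and ∫Ψ*·V(x)·Ψ dx = 0.0071213, so ⟨V⟩ = 0.0071213 / 0.070624.
⟨V⟩ = 0.10083.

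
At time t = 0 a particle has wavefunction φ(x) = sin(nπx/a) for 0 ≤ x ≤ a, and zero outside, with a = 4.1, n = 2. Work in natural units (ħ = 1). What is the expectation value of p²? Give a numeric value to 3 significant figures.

p² φ = −ħ² d²φ/dx²; ⟨p²⟩ = −ħ² ∫ φ*·φ'' dx / ∫|φ|² dx.
d/dx sin(nπx/a) = (nπ/a)·cos(nπx/a) and d²/dx² sin(nπx/a) = −(nπ/a)²·sin(nπx/a); on 0 ≤ x ≤ a, ∫sin²(nπx/a) dx = a/2 and ∫sin(nπx/a)·cos(nπx/a) dx = 0.
State is unnormalized: ∫|φ|² dx = 2.0500, and ∫φ*·(−ħ² φ'') dx = 4.8144, so ⟨p²⟩ = 4.8144 / 2.0500.
⟨p²⟩ = 2.3485.

2.35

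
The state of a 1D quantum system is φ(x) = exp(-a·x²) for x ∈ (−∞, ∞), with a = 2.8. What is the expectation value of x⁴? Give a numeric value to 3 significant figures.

0.0239

⟨x⁴⟩ = ∫ x⁴·|φ|² dx / ∫|φ|² dx (integrals over the domain).
Gaussian moments: ∫x^(2j)·e^(−2ax²) dx = (2j−1)!!/(4a)^j · √(π/(2a)), odd powers integrate to 0; here √(π/(2a)) = 0.74900.
State is unnormalized: ∫|φ|² dx = 0.74900, and ∫φ*·x⁴·φ dx = 0.017913, so ⟨x⁴⟩ = 0.017913 / 0.74900.
⟨x⁴⟩ = 0.023916.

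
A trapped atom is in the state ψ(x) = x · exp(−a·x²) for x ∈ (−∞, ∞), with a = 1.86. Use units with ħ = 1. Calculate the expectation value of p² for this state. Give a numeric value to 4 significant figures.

5.580

p² ψ = −ħ² d²ψ/dx²; ⟨p²⟩ = −ħ² ∫ ψ*·ψ'' dx / ∫|ψ|² dx.
Expand each integrand as polynomial × e^(−2ax²) and use ∫x^(2j)·e^(−2ax²) dx = (2j−1)!!/(4a)^j · √(π/(2a)), odd powers → 0; here √(π/(2a)) = 0.91897. Differentiate with the product rule, d/dx e^(−ax²) = −2ax·e^(−ax²).
State is unnormalized: ∫|ψ|² dx = 0.12352, and ∫ψ*·(−ħ² ψ'') dx = 0.68923, so ⟨p²⟩ = 0.68923 / 0.12352.
⟨p²⟩ = 5.5800.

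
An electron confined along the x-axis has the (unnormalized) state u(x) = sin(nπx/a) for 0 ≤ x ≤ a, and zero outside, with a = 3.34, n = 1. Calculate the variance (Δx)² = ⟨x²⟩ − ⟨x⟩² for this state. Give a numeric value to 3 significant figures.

Compute ⟨x⟩ and ⟨x²⟩ separately, then (Δx)² = ⟨x²⟩ − ⟨x⟩².
With sin²θ = (1 − cos2θ)/2 on 0 ≤ x ≤ a: ∫sin²(nπx/a) dx = a/2, ∫x·sin²(nπx/a) dx = a²/4, ∫x²·sin²(nπx/a) dx = a³·(1/6 − 1/(4n²π²)); higher powers xᵏ the same way, integrating xᵏ·cos(2nπx/a) by parts.
Normalization: ∫|u|² dx = 1.6700.
⟨x⟩ = 1.6700 and ⟨x²⟩ = 3.1534.
(Δx)² = 3.1534 − (1.6700)² = 0.36448.

0.364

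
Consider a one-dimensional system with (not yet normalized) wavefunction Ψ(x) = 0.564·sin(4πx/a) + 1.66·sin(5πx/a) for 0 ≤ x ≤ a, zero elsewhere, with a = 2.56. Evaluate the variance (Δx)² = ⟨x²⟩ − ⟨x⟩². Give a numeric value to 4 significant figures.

Compute ⟨x⟩ and ⟨x²⟩ separately, then (Δx)² = ⟨x²⟩ − ⟨x⟩².
On 0 ≤ x ≤ a (j ≠ l): ∫sin²(jπx/a) dx = a/2, ∫sin(jπx/a)·sin(lπx/a) dx = 0; diagonal moments ∫x·sin²(jπx/a) dx = a²/4, ∫x²·sin²(jπx/a) dx = a³·(1/6 − 1/(4j²π²)); cross terms ∫x·sin(jπx/a)·sin(lπx/a) dx = 0 for j + l even and −4jla²/(π²(j² − l²)²) for j + l odd, ∫x²·sin(jπx/a)·sin(lπx/a) dx = (−1)^(j+l)·4jla³/(π²(j² − l²)²); higher powers the same way via product-to-sum and parts.
Normalization: ∫|Ψ|² dx = 3.9343.
⟨x⟩ = 0.96787 and ⟨x²⟩ = 1.3714.
(Δx)² = 1.3714 − (0.96787)² = 0.43466.

0.4347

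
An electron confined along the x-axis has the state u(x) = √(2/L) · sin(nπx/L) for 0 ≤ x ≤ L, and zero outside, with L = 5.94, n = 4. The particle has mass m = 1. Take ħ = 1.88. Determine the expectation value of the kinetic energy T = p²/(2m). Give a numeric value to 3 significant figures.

7.91

T = −(ħ²/2m) d²/dx², so ⟨T⟩ = −(ħ²/2m) ∫ u*·u'' dx; with m = 1.
d/dx sin(nπx/L) = (nπ/L)·cos(nπx/L) and d²/dx² sin(nπx/L) = −(nπ/L)²·sin(nπx/L); on 0 ≤ x ≤ L, ∫sin²(nπx/L) dx = L/2 and ∫sin(nπx/L)·cos(nπx/L) dx = 0.
⟨T⟩ = 7.9092.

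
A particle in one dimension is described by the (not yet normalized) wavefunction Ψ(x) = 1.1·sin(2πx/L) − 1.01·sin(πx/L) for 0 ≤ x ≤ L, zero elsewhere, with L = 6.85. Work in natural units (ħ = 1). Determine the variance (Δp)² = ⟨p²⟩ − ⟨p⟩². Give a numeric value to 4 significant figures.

0.5527

Compute ⟨p⟩ and ⟨p²⟩ separately; (Δp)² = ⟨p²⟩ − ⟨p⟩².
d²/dx² sin(jπx/L) = −(jπ/L)²·sin(jπx/L); on 0 ≤ x ≤ L, ∫sin²(jπx/L) dx = L/2 and ∫sin(jπx/L)·sin(lπx/L) dx = 0 for j ≠ l, so only diagonal terms survive in ∫|Ψ|² and ∫Ψ·Ψ″; ∫Ψ·Ψ′ dx = [Ψ²/2] between the walls = 0.
Normalization: ∫|Ψ|² dx = 7.6381.
⟨p⟩ = 0.0000 and ⟨p²⟩ = 0.55271.
(Δp)² = 0.55271 − (0.0000)² = 0.55271.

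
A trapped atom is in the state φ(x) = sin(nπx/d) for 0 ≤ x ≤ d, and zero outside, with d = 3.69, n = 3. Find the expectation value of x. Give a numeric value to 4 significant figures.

1.845

⟨x⟩ = ∫ x·|φ|² dx / ∫|φ|² dx (integrals over the domain).
With sin²θ = (1 − cos2θ)/2 on 0 ≤ x ≤ d: ∫sin²(nπx/d) dx = d/2, ∫x·sin²(nπx/d) dx = d²/4, ∫x²·sin²(nπx/d) dx = d³·(1/6 − 1/(4n²π²)); higher powers xᵏ the same way, integrating xᵏ·cos(2nπx/d) by parts.
State is unnormalized: ∫|φ|² dx = 1.8450, and ∫φ*·x·φ dx = 3.4040, so ⟨x⟩ = 3.4040 / 1.8450.
⟨x⟩ = 1.8450.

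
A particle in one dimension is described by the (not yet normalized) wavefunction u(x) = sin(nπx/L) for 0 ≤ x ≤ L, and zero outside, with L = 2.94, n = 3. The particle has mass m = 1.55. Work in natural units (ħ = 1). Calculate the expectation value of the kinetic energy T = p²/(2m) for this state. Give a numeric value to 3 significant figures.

3.32

T = −(ħ²/2m) d²/dx², so ⟨T⟩ = −(ħ²/2m) ∫ u*·u'' dx / ∫|u|² dx; with m = 1.55.
d/dx sin(nπx/L) = (nπ/L)·cos(nπx/L) and d²/dx² sin(nπx/L) = −(nπ/L)²·sin(nπx/L); on 0 ≤ x ≤ L, ∫sin²(nπx/L) dx = L/2 and ∫sin(nπx/L)·cos(nπx/L) dx = 0.
State is unnormalized: ∫|u|² dx = 1.4700, and ∫u*·(−ħ²/2m · u'') dx = 4.8731, so ⟨T⟩ = 4.8731 / 1.4700.
⟨T⟩ = 3.3150.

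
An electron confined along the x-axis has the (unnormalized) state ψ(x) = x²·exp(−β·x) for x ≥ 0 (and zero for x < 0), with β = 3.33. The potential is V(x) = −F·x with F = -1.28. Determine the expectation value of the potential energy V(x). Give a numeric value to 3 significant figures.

⟨V⟩ = ∫ V(x)·|ψ|² dx / ∫|ψ|² dx.
Every integrand reduces to terms xʲ·e^(−2βx) on [0, ∞); use ∫₀^∞ xʲ·e^(−2βx) dx = j!/(2β)^(j+1).
State is unnormalized: ∫|ψ|² dx = 0.0018316, and ∫ψ*·V(x)·ψ dx = 0.0017601, so ⟨V⟩ = 0.0017601 / 0.0018316.
⟨V⟩ = 0.96096.

0.961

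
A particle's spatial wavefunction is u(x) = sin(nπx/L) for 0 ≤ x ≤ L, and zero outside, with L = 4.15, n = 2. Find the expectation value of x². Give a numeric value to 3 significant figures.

⟨x²⟩ = ∫ x²·|u|² dx / ∫|u|² dx (integrals over the domain).
With sin²θ = (1 − cos2θ)/2 on 0 ≤ x ≤ L: ∫sin²(nπx/L) dx = L/2, ∫x·sin²(nπx/L) dx = L²/4, ∫x²·sin²(nπx/L) dx = L³·(1/6 − 1/(4n²π²)); higher powers xᵏ the same way, integrating xᵏ·cos(2nπx/L) by parts.
State is unnormalized: ∫|u|² dx = 2.0750, and ∫u*·x²·u dx = 11.460, so ⟨x²⟩ = 11.460 / 2.0750.
⟨x²⟩ = 5.5227.

5.52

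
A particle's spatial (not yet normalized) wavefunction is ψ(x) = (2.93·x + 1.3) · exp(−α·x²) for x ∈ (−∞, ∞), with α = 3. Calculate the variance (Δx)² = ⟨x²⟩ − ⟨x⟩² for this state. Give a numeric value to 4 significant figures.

0.06325

Compute ⟨x⟩ and ⟨x²⟩ separately, then (Δx)² = ⟨x²⟩ − ⟨x⟩².
Expand each integrand as polynomial × e^(−2αx²) and use ∫x^(2j)·e^(−2αx²) dx = (2j−1)!!/(4α)^j · √(π/(2α)), odd powers → 0; here √(π/(2α)) = 0.72360.
Normalization: ∫|ψ|² dx = 1.7406.
⟨x⟩ = 0.26392 and ⟨x²⟩ = 0.13290.
(Δx)² = 0.13290 − (0.26392)² = 0.063249.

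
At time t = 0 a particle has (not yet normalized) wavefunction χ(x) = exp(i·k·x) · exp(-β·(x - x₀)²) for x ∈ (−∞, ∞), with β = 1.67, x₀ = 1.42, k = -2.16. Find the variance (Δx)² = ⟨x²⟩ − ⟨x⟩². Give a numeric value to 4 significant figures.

Compute ⟨x⟩ and ⟨x²⟩ separately, then (Δx)² = ⟨x²⟩ − ⟨x⟩².
Gaussian moments (u = x − x₀): ∫u^(2j)·e^(−2βu²) du = (2j−1)!!/(4β)^j · √(π/(2β)), odd powers integrate to 0; here √(π/(2β)) = 0.96984.
Normalization: ∫|χ|² dx = 0.96984.
⟨x⟩ = 1.4200 and ⟨x²⟩ = 2.1661.
(Δx)² = 2.1661 − (1.4200)² = 0.14970.

0.1497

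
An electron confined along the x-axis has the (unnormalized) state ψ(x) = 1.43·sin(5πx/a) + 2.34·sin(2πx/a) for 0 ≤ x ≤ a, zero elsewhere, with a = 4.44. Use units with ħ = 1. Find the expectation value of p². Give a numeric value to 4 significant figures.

4.861

p² ψ = −ħ² d²ψ/dx²; ⟨p²⟩ = −ħ² ∫ ψ*·ψ'' dx / ∫|ψ|² dx.
d²/dx² sin(jπx/a) = −(jπ/a)²·sin(jπx/a); on 0 ≤ x ≤ a, ∫sin²(jπx/a) dx = a/2 and ∫sin(jπx/a)·sin(lπx/a) dx = 0 for j ≠ l, so only diagonal terms survive in ∫|ψ|² and ∫ψ·ψ″; ∫ψ·ψ′ dx = [ψ²/2] between the walls = 0.
State is unnormalized: ∫|ψ|² dx = 16.696, and ∫ψ*·(−ħ² ψ'') dx = 81.163, so ⟨p²⟩ = 81.163 / 16.696.
⟨p²⟩ = 4.8614.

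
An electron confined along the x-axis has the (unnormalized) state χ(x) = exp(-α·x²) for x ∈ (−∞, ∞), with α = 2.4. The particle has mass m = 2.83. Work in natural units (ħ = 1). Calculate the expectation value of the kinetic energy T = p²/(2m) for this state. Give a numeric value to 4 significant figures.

T = −(ħ²/2m) d²/dx², so ⟨T⟩ = −(ħ²/2m) ∫ χ*·χ'' dx / ∫|χ|² dx; with m = 2.83.
Gaussian moments: ∫x^(2j)·e^(−2αx²) dx = (2j−1)!!/(4α)^j · √(π/(2α)), odd powers integrate to 0; here √(π/(2α)) = 0.80901. Derivatives: d/dx e^(−αx²) = −2αx·e^(−αx²), d²/dx² e^(−αx²) = (4α²x² − 2α)·e^(−αx²).
State is unnormalized: ∫|χ|² dx = 0.80901, and ∫χ*·(−ħ²/2m · χ'') dx = 0.34304, so ⟨T⟩ = 0.34304 / 0.80901.
⟨T⟩ = 0.42403.

0.4240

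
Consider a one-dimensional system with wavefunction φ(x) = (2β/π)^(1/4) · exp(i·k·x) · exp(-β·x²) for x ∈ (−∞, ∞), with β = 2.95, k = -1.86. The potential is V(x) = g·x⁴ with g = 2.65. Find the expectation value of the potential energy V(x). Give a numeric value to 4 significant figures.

0.05710

⟨V⟩ = ∫ V(x)·|φ|² dx.
Gaussian moments: ∫x^(2j)·e^(−2βx²) dx = (2j−1)!!/(4β)^j · √(π/(2β)), odd powers integrate to 0; here √(π/(2β)) = 0.72971.
⟨V⟩ = 0.057096.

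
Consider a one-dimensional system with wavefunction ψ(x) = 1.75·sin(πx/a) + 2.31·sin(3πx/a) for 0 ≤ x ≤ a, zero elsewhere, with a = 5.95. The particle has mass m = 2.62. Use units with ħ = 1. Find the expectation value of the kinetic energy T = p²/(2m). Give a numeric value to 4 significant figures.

0.3236

T = −(ħ²/2m) d²/dx², so ⟨T⟩ = −(ħ²/2m) ∫ ψ*·ψ'' dx / ∫|ψ|² dx; with m = 2.62.
d²/dx² sin(jπx/a) = −(jπ/a)²·sin(jπx/a); on 0 ≤ x ≤ a, ∫sin²(jπx/a) dx = a/2 and ∫sin(jπx/a)·sin(lπx/a) dx = 0 for j ≠ l, so only diagonal terms survive in ∫|ψ|² and ∫ψ·ψ″; ∫ψ·ψ′ dx = [ψ²/2] between the walls = 0.
State is unnormalized: ∫|ψ|² dx = 24.986, and ∫ψ*·(−ħ²/2m · ψ'') dx = 8.0860, so ⟨T⟩ = 8.0860 / 24.986.
⟨T⟩ = 0.32362.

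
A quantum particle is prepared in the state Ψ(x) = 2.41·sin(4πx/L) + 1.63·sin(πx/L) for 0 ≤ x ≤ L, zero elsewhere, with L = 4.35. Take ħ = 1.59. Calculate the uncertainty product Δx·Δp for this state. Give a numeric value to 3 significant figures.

Δx = √(⟨x²⟩−⟨x⟩²), Δp = √(⟨p²⟩−⟨p⟩²).
On 0 ≤ x ≤ L (j ≠ l): ∫sin²(jπx/L) dx = L/2, ∫sin(jπx/L)·sin(lπx/L) dx = 0; diagonal moments ∫x·sin²(jπx/L) dx = L²/4, ∫x²·sin²(jπx/L) dx = L³·(1/6 − 1/(4j²π²)); cross terms ∫x·sin(jπx/L)·sin(lπx/L) dx = 0 for j + l even and −4jlL²/(π²(j² − l²)²) for j + l odd, ∫x²·sin(jπx/L)·sin(lπx/L) dx = (−1)^(j+l)·4jlL³/(π²(j² − l²)²); higher powers the same way via product-to-sum and parts. d²/dx² sin(jπx/L) = −(jπ/L)²·sin(jπx/L); on 0 ≤ x ≤ L, ∫sin²(jπx/L) dx = L/2 and ∫sin(jπx/L)·sin(lπx/L) dx = 0 for j ≠ l, so only diagonal terms survive in ∫|Ψ|² and ∫Ψ·Ψ″; ∫Ψ·Ψ′ dx = [Ψ²/2] between the walls = 0.
Normalization: ∫|Ψ|² dx = 18.411.
⟨x⟩ = 2.1168, ⟨x²⟩ = 5.7124 ⇒ Δx = 1.1097.
⟨p⟩ = 0.0000, ⟨p²⟩ = 14.890 ⇒ Δp = 3.8587.
Δx·Δp = 4.2821.

4.28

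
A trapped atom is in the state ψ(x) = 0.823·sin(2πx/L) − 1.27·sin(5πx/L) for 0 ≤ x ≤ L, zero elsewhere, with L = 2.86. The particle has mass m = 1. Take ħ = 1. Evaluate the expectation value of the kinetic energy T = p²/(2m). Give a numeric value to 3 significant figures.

T = −(ħ²/2m) d²/dx², so ⟨T⟩ = −(ħ²/2m) ∫ ψ*·ψ'' dx / ∫|ψ|² dx; with m = 1.
d²/dx² sin(jπx/L) = −(jπ/L)²·sin(jπx/L); on 0 ≤ x ≤ L, ∫sin²(jπx/L) dx = L/2 and ∫sin(jπx/L)·sin(lπx/L) dx = 0 for j ≠ l, so only diagonal terms survive in ∫|ψ|² and ∫ψ·ψ″; ∫ψ·ψ′ dx = [ψ²/2] between the walls = 0.
State is unnormalized: ∫|ψ|² dx = 3.2750, and ∫ψ*·(−ħ²/2m · ψ'') dx = 37.125, so ⟨T⟩ = 37.125 / 3.2750.
⟨T⟩ = 11.336.

11.3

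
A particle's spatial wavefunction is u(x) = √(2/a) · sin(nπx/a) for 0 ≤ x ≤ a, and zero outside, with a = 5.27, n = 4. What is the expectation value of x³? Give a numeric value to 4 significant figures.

⟨x³⟩ = ∫ x³·|u|² dx (integrals over the domain).
With sin²θ = (1 − cos2θ)/2 on 0 ≤ x ≤ a: ∫sin²(nπx/a) dx = a/2, ∫x·sin²(nπx/a) dx = a²/4, ∫x²·sin²(nπx/a) dx = a³·(1/6 − 1/(4n²π²)); higher powers xᵏ the same way, integrating xᵏ·cos(2nπx/a) by parts.
⟨x³⟩ = 35.896.

35.90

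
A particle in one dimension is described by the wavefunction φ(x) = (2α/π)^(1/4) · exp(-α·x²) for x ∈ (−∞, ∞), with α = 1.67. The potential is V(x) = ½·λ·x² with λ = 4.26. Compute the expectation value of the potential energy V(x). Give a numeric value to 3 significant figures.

⟨V⟩ = ∫ V(x)·|φ|² dx.
Gaussian moments: ∫x^(2j)·e^(−2αx²) dx = (2j−1)!!/(4α)^j · √(π/(2α)), odd powers integrate to 0; here √(π/(2α)) = 0.96984.
⟨V⟩ = 0.31886.

0.319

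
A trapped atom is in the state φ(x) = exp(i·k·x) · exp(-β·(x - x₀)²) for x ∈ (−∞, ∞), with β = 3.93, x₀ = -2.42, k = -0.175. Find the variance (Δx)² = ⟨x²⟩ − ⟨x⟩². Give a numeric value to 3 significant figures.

0.0636

Compute ⟨x⟩ and ⟨x²⟩ separately, then (Δx)² = ⟨x²⟩ − ⟨x⟩².
Gaussian moments (u = x − x₀): ∫u^(2j)·e^(−2βu²) du = (2j−1)!!/(4β)^j · √(π/(2β)), odd powers integrate to 0; here √(π/(2β)) = 0.63221.
Normalization: ∫|φ|² dx = 0.63221.
⟨x⟩ = -2.4200 and ⟨x²⟩ = 5.9200.
(Δx)² = 5.9200 − (-2.4200)² = 0.063613.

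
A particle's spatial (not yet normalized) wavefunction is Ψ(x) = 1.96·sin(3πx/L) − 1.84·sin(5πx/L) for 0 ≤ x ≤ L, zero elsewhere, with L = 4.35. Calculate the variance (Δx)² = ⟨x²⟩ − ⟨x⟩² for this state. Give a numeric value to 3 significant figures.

Compute ⟨x⟩ and ⟨x²⟩ separately, then (Δx)² = ⟨x²⟩ − ⟨x⟩².
On 0 ≤ x ≤ L (j ≠ l): ∫sin²(jπx/L) dx = L/2, ∫sin(jπx/L)·sin(lπx/L) dx = 0; diagonal moments ∫x·sin²(jπx/L) dx = L²/4, ∫x²·sin²(jπx/L) dx = L³·(1/6 − 1/(4j²π²)); cross terms ∫x·sin(jπx/L)·sin(lπx/L) dx = 0 for j + l even and −4jlL²/(π²(j² − l²)²) for j + l odd, ∫x²·sin(jπx/L)·sin(lπx/L) dx = (−1)^(j+l)·4jlL³/(π²(j² − l²)²); higher powers the same way via product-to-sum and parts.
Normalization: ∫|Ψ|² dx = 15.719.
⟨x⟩ = 2.1750 and ⟨x²⟩ = 5.3360.
(Δx)² = 5.3360 − (2.1750)² = 0.60537.

0.605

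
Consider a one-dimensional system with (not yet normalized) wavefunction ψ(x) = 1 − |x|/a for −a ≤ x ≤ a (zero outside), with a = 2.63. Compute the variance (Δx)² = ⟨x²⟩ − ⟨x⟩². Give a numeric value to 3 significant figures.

Compute ⟨x⟩ and ⟨x²⟩ separately, then (Δx)² = ⟨x²⟩ − ⟨x⟩².
ψ is even, so ∫ over [−a, a] = 2∫₀ᵃ with ψ = 1 − x/a there: ∫₀ᵃ (1 − x/a)² dx = a/3, ∫₀ᵃ x²(1 − x/a)² dx = a³/30, ∫₀ᵃ x⁴(1 − x/a)² dx = a⁵/105.
Normalization: ∫|ψ|² dx = 1.7533.
⟨x⟩ = 0.0000 and ⟨x²⟩ = 0.69169.
(Δx)² = 0.69169 − (0.0000)² = 0.69169.

0.692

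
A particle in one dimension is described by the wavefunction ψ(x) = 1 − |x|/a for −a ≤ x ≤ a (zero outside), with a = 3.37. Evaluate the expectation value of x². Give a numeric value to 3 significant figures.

⟨x²⟩ = ∫ x²·|ψ|² dx / ∫|ψ|² dx (integrals over the domain).
ψ is even, so ∫ over [−a, a] = 2∫₀ᵃ with ψ = 1 − x/a there: ∫₀ᵃ (1 − x/a)² dx = a/3, ∫₀ᵃ x²(1 − x/a)² dx = a³/30, ∫₀ᵃ x⁴(1 − x/a)² dx = a⁵/105.
State is unnormalized: ∫|ψ|² dx = 2.2467, and ∫ψ*·x²·ψ dx = 2.5515, so ⟨x²⟩ = 2.5515 / 2.2467.
⟨x²⟩ = 1.1357.

1.14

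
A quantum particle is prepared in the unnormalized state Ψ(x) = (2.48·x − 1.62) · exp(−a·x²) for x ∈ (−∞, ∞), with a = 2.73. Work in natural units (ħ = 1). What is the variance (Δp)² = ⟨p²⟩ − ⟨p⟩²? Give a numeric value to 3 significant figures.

Compute ⟨p⟩ and ⟨p²⟩ separately; (Δp)² = ⟨p²⟩ − ⟨p⟩².
Expand each integrand as polynomial × e^(−2ax²) and use ∫x^(2j)·e^(−2ax²) dx = (2j−1)!!/(4a)^j · √(π/(2a)), odd powers → 0; here √(π/(2a)) = 0.75854. Differentiate with the product rule, d/dx e^(−ax²) = −2ax·e^(−ax²).
Normalization: ∫|Ψ|² dx = 2.4179.
⟨p⟩ = 0.0000 and ⟨p²⟩ = 3.6947.
(Δp)² = 3.6947 − (0.0000)² = 3.6947.

3.69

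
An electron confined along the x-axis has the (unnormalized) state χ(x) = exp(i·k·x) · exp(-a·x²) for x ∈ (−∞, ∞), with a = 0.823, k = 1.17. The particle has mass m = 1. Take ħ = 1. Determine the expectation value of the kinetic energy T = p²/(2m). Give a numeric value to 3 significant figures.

T = −(ħ²/2m) d²/dx², so ⟨T⟩ = −(ħ²/2m) ∫ χ*·χ'' dx / ∫|χ|² dx; with m = 1.
Gaussian moments: ∫x^(2j)·e^(−2ax²) dx = (2j−1)!!/(4a)^j · √(π/(2a)), odd powers integrate to 0; here √(π/(2a)) = 1.3815. Derivatives: χ′ = (ik − 2ax)·χ, χ″ = ((ik − 2ax)² − 2a)·χ; the odd-in-x pieces drop out.
State is unnormalized: ∫|χ|² dx = 1.3815, and ∫χ*·(−ħ²/2m · χ'') dx = 1.5141, so ⟨T⟩ = 1.5141 / 1.3815.
⟨T⟩ = 1.0960.

1.10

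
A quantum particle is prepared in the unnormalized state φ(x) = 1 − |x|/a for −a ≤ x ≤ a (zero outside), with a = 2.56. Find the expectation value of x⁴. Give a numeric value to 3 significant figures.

1.23

⟨x⁴⟩ = ∫ x⁴·|φ|² dx / ∫|φ|² dx (integrals over the domain).
φ is even, so ∫ over [−a, a] = 2∫₀ᵃ with φ = 1 − x/a there: ∫₀ᵃ (1 − x/a)² dx = a/3, ∫₀ᵃ x²(1 − x/a)² dx = a³/30, ∫₀ᵃ x⁴(1 − x/a)² dx = a⁵/105.
State is unnormalized: ∫|φ|² dx = 1.7067, and ∫φ*·x⁴·φ dx = 2.0943, so ⟨x⁴⟩ = 2.0943 / 1.7067.
⟨x⁴⟩ = 1.2271.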